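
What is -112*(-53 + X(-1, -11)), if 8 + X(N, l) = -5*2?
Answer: 7952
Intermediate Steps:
X(N, l) = -18 (X(N, l) = -8 - 5*2 = -8 - 10 = -18)
-112*(-53 + X(-1, -11)) = -112*(-53 - 18) = -112*(-71) = 7952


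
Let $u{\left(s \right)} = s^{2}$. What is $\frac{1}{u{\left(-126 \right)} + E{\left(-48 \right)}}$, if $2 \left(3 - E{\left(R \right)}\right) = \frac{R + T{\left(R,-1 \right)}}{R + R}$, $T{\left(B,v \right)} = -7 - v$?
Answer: $\frac{32}{508119} \approx 6.2977 \cdot 10^{-5}$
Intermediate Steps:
$E{\left(R \right)} = 3 - \frac{-6 + R}{4 R}$ ($E{\left(R \right)} = 3 - \frac{\left(R - 6\right) \frac{1}{R + R}}{2} = 3 - \frac{\left(R + \left(-7 + 1\right)\right) \frac{1}{2 R}}{2} = 3 - \frac{\left(R - 6\right) \frac{1}{2 R}}{2} = 3 - \frac{\left(-6 + R\right) \frac{1}{2 R}}{2} = 3 - \frac{\frac{1}{2} \frac{1}{R} \left(-6 + R\right)}{2} = 3 - \frac{-6 + R}{4 R}$)
$\frac{1}{u{\left(-126 \right)} + E{\left(-48 \right)}} = \frac{1}{\left(-126\right)^{2} + \frac{6 + 11 \left(-48\right)}{4 \left(-48\right)}} = \frac{1}{15876 + \frac{1}{4} \left(- \frac{1}{48}\right) \left(6 - 528\right)} = \frac{1}{15876 + \frac{1}{4} \left(- \frac{1}{48}\right) \left(-522\right)} = \frac{1}{15876 + \frac{87}{32}} = \frac{1}{\frac{508119}{32}} = \frac{32}{508119}$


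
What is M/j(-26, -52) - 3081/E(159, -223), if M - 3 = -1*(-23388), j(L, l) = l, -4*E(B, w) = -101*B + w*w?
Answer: -30266697/67340 ≈ -449.46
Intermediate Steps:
E(B, w) = -w²/4 + 101*B/4 (E(B, w) = -(-101*B + w*w)/4 = -(-101*B + w²)/4 = -(w² - 101*B)/4 = -w²/4 + 101*B/4)
M = 23391 (M = 3 - 1*(-23388) = 3 + 23388 = 23391)
M/j(-26, -52) - 3081/E(159, -223) = 23391/(-52) - 3081/(-¼*(-223)² + (101/4)*159) = 23391*(-1/52) - 3081/(-¼*49729 + 16059/4) = -23391/52 - 3081/(-49729/4 + 16059/4) = -23391/52 - 3081/(-16835/2) = -23391/52 - 3081*(-2/16835) = -23391/52 + 474/1295 = -30266697/67340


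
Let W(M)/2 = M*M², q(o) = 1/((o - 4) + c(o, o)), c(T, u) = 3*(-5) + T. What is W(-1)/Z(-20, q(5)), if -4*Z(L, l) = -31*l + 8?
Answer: 72/103 ≈ 0.69903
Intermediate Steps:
c(T, u) = -15 + T
q(o) = 1/(-19 + 2*o) (q(o) = 1/((o - 4) + (-15 + o)) = 1/((-4 + o) + (-15 + o)) = 1/(-19 + 2*o))
W(M) = 2*M³ (W(M) = 2*(M*M²) = 2*M³)
Z(L, l) = -2 + 31*l/4 (Z(L, l) = -(-31*l + 8)/4 = -(8 - 31*l)/4 = -2 + 31*l/4)
W(-1)/Z(-20, q(5)) = (2*(-1)³)/(-2 + 31/(4*(-19 + 2*5))) = (2*(-1))/(-2 + 31/(4*(-19 + 10))) = -2/(-2 + (31/4)/(-9)) = -2/(-2 + (31/4)*(-⅑)) = -2/(-2 - 31/36) = -2/(-103/36) = -2*(-36/103) = 72/103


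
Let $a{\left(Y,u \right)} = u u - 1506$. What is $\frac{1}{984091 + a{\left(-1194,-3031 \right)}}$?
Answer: $\frac{1}{10169546} \approx 9.8333 \cdot 10^{-8}$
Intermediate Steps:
$a{\left(Y,u \right)} = -1506 + u^{2}$ ($a{\left(Y,u \right)} = u^{2} - 1506 = -1506 + u^{2}$)
$\frac{1}{984091 + a{\left(-1194,-3031 \right)}} = \frac{1}{984091 - \left(1506 - \left(-3031\right)^{2}\right)} = \frac{1}{984091 + \left(-1506 + 9186961\right)} = \frac{1}{984091 + 9185455} = \frac{1}{10169546}$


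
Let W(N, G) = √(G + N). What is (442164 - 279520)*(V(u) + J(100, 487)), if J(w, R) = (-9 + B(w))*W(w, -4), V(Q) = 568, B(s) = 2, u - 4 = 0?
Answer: 92381792 - 4554032*√6 ≈ 8.1227e+7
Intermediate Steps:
u = 4 (u = 4 + 0 = 4)
J(w, R) = -7*√(-4 + w) (J(w, R) = (-9 + 2)*√(-4 + w) = -7*√(-4 + w))
(442164 - 279520)*(V(u) + J(100, 487)) = (442164 - 279520)*(568 - 7*√(-4 + 100)) = 162644*(568 - 28*√6) = 92381792 - 4554032*√6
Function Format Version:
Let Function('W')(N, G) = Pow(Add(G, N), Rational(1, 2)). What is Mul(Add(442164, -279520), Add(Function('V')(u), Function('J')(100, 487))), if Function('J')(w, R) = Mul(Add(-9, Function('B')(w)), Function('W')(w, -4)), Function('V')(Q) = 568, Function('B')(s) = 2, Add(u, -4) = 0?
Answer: Add(92381792, Mul(-4554032, Pow(6, Rational(1, 2)))) ≈ 8.1227e+7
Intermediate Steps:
u = 4 (u = Add(4, 0) = 4)
Function('J')(w, R) = Mul(-7, Pow(Add(-4, w), Rational(1, 2))) (Function('J')(w, R) = Mul(Add(-9, 2), Pow(Add(-4, w), Rational(1, 2))) = Mul(-7, Pow(Add(-4, w), Rational(1, 2))))
Mul(Add(442164, -279520), Add(Function('V')(u), Function('J')(100, 487))) = Mul(Add(442164, -279520), Add(568, Mul(-7, Pow(Add(-4, 100), Rational(1, 2))))) = Mul(162644, Add(568, Mul(-7, Pow(96, Rational(1, 2))))) = Mul(162644, Add(568, Mul(-7, Mul(4, Pow(6, Rational(1, 2)))))) = Mul(162644, Add(568, Mul(-28, Pow(6, Rational(1, 2))))) = Add(92381792, Mul(-4554032, Pow(6, Rational(1, 2))))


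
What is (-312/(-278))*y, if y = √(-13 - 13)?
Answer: 156*I*√26/139 ≈ 5.7226*I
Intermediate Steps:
y = I*√26 (y = √(-26) = I*√26 ≈ 5.099*I)
(-312/(-278))*y = (-312/(-278))*(I*√26) = (-312*(-1/278))*(I*√26) = 156*(I*√26)/139 = 156*I*√26/139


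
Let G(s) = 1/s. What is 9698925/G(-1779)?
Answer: -17254387575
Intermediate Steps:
9698925/G(-1779) = 9698925/(1/(-1779)) = 9698925/(-1/1779) = 9698925*(-1779) = -17254387575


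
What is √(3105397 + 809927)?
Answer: 6*√108759 ≈ 1978.7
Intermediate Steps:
√(3105397 + 809927) = √3915324 = 6*√108759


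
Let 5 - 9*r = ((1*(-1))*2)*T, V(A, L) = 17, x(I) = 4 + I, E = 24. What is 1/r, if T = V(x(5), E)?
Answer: 3/13 ≈ 0.23077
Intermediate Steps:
T = 17
r = 13/3 (r = 5/9 - (1*(-1))*2*17/9 = 5/9 - (-1*2)*17/9 = 5/9 - (-2)*17/9 = 5/9 - ⅑*(-34) = 5/9 + 34/9 = 13/3 ≈ 4.3333)
1/r = 1/(13/3) = 3/13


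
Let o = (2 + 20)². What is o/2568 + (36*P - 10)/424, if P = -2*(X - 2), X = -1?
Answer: 45889/68052 ≈ 0.67432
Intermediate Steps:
o = 484 (o = 22² = 484)
P = 6 (P = -2*(-1 - 2) = -2*(-3) = 6)
o/2568 + (36*P - 10)/424 = 484/2568 + (36*6 - 10)/424 = 484*(1/2568) + (216 - 10)*(1/424) = 121/642 + 206*(1/424) = 121/642 + 103/212 = 45889/68052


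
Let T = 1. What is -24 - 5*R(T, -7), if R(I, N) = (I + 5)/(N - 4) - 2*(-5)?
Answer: -784/11 ≈ -71.273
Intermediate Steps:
R(I, N) = 10 + (5 + I)/(-4 + N) (R(I, N) = (5 + I)/(-4 + N) + 10 = 10 + (5 + I)/(-4 + N))
-24 - 5*R(T, -7) = -24 - 5*(-35 + 1 + 10*(-7))/(-4 - 7) = -24 - 5*(-35 + 1 - 70)/(-11) = -24 - (-5)*(-104)/11 = -24 - 5*104/11 = -24 - 520/11 = -784/11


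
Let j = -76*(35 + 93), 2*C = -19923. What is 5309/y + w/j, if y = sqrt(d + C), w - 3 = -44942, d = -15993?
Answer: 44939/9728 - 5309*I*sqrt(858)/4719 ≈ 4.6196 - 32.954*I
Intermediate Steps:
C = -19923/2 (C = (1/2)*(-19923) = -19923/2 ≈ -9961.5)
w = -44939 (w = 3 - 44942 = -44939)
y = 11*I*sqrt(858)/2 (y = sqrt(-15993 - 19923/2) = sqrt(-51909/2) = 11*I*sqrt(858)/2 ≈ 161.1*I)
j = -9728 (j = -76*128 = -9728)
5309/y + w/j = 5309/((11*I*sqrt(858)/2)) - 44939/(-9728) = 5309*(-I*sqrt(858)/4719) - 44939*(-1/9728) = -5309*I*sqrt(858)/4719 + 44939/9728 = 44939/9728 - 5309*I*sqrt(858)/4719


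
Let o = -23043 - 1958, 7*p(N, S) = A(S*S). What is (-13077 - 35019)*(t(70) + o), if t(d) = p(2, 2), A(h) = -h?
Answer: 8417329056/7 ≈ 1.2025e+9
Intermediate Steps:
p(N, S) = -S²/7 (p(N, S) = (-S*S)/7 = (-S²)/7 = -S²/7)
o = -25001
t(d) = -4/7 (t(d) = -⅐*2² = -⅐*4 = -4/7)
(-13077 - 35019)*(t(70) + o) = (-13077 - 35019)*(-4/7 - 25001) = -48096*(-175011/7) = 8417329056/7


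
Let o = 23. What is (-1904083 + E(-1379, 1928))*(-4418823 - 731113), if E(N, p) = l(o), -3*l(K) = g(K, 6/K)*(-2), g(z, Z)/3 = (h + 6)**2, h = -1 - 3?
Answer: 9805864389200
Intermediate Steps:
h = -4
g(z, Z) = 12 (g(z, Z) = 3*(-4 + 6)**2 = 3*2**2 = 3*4 = 12)
l(K) = 8 (l(K) = -4*(-2) = -1/3*(-24) = 8)
E(N, p) = 8
(-1904083 + E(-1379, 1928))*(-4418823 - 731113) = (-1904083 + 8)*(-4418823 - 731113) = -1904075*(-5149936) = 9805864389200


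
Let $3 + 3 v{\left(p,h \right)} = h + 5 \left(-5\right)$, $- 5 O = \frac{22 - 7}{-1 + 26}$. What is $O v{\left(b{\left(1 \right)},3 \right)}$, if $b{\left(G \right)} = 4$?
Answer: $1$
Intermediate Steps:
$O = - \frac{3}{25}$ ($O = - \frac{\left(22 - 7\right) \frac{1}{-1 + 26}}{5} = - \frac{15 \cdot \frac{1}{25}}{5} = \left(- \frac{1}{5}\right) \frac{3}{5} = - \frac{3}{25} \approx -0.12$)
$v{\left(p,h \right)} = - \frac{28}{3} + \frac{h}{3}$ ($v{\left(p,h \right)} = -1 + \frac{h + 5 \left(-5\right)}{3} = -1 + \frac{h - 25}{3} = -1 + \frac{-25 + h}{3} = -1 + \left(- \frac{25}{3} + \frac{h}{3}\right) = - \frac{28}{3} + \frac{h}{3}$)
$O v{\left(b{\left(1 \right)},3 \right)} = - \frac{3 \left(- \frac{28}{3} + \frac{1}{3} \cdot 3\right)}{25} = - \frac{3 \left(- \frac{28}{3} + 1\right)}{25} = \left(- \frac{3}{25}\right) \left(- \frac{25}{3}\right) = 1$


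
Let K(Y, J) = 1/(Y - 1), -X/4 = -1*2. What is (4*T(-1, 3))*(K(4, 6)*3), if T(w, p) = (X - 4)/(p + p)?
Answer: 8/3 ≈ 2.6667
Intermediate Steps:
X = 8 (X = -(-4)*2 = -4*(-2) = 8)
K(Y, J) = 1/(-1 + Y)
T(w, p) = 2/p (T(w, p) = (8 - 4)/(p + p) = 4/((2*p)) = 4*(1/(2*p)) = 2/p)
(4*T(-1, 3))*(K(4, 6)*3) = (4*(2/3))*(3/(-1 + 4)) = (4*(2*(1/3)))*(3/3) = (4*(2/3))*((1/3)*3) = (8/3)*1 = 8/3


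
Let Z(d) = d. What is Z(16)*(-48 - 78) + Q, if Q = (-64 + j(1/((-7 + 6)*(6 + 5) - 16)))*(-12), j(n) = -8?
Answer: -1152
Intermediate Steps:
Q = 864 (Q = (-64 - 8)*(-12) = -72*(-12) = 864)
Z(16)*(-48 - 78) + Q = 16*(-48 - 78) + 864 = 16*(-126) + 864 = -2016 + 864 = -1152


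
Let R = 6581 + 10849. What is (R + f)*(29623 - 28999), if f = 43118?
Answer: 37781952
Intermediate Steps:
R = 17430
(R + f)*(29623 - 28999) = (17430 + 43118)*(29623 - 28999) = 60548*624 = 37781952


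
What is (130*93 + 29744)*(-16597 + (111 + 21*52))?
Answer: -643992596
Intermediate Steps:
(130*93 + 29744)*(-16597 + (111 + 21*52)) = (12090 + 29744)*(-16597 + (111 + 1092)) = 41834*(-16597 + 1203) = 41834*(-15394) = -643992596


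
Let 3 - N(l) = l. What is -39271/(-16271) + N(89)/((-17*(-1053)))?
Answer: 701590865/291267171 ≈ 2.4088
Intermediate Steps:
N(l) = 3 - l
-39271/(-16271) + N(89)/((-17*(-1053))) = -39271/(-16271) + (3 - 1*89)/((-17*(-1053))) = -39271*(-1/16271) + (3 - 89)/17901 = 39271/16271 - 86*1/17901 = 39271/16271 - 86/17901 = 701590865/291267171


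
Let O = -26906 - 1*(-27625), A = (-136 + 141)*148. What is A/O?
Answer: 740/719 ≈ 1.0292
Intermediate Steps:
A = 740 (A = 5*148 = 740)
O = 719 (O = -26906 + 27625 = 719)
A/O = 740/719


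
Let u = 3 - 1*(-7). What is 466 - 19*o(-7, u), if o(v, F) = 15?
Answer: 181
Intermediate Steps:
u = 10 (u = 3 + 7 = 10)
466 - 19*o(-7, u) = 466 - 19*15 = 466 - 285 = 181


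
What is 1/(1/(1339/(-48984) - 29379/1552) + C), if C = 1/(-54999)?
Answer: -762148147509/40217686499 ≈ -18.951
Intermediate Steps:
C = -1/54999 ≈ -1.8182e-5
1/(1/(1339/(-48984) - 29379/1552) + C) = 1/(1/(1339/(-48984) - 29379/1552) - 1/54999) = 1/(1/(1339*(-1/48984) - 29379*1/1552) - 1/54999) = 1/(1/(-103/3768 - 29379/1552) - 1/54999) = 1/(1/(-13857491/730992) - 1/54999) = 1/(-730992/13857491 - 1/54999) = 1/(-40217686499/762148147509) = -762148147509/40217686499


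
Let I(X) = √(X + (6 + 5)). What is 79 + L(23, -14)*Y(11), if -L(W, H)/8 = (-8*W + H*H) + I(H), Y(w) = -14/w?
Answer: 2213/11 + 112*I*√3/11 ≈ 201.18 + 17.635*I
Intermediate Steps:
I(X) = √(11 + X) (I(X) = √(X + 11) = √(11 + X))
L(W, H) = -8*H² - 8*√(11 + H) + 64*W (L(W, H) = -8*((-8*W + H*H) + √(11 + H)) = -8*((-8*W + H²) + √(11 + H)) = -8*((H² - 8*W) + √(11 + H)) = -8*(H² + √(11 + H) - 8*W) = -8*H² - 8*√(11 + H) + 64*W)
79 + L(23, -14)*Y(11) = 79 + (-8*(-14)² - 8*√(11 - 14) + 64*23)*(-14/11) = 79 + (-8*196 - 8*I*√3 + 1472)*(-14*1/11) = 79 + (-1568 - 8*I*√3 + 1472)*(-14/11) = 79 + (-96 - 8*I*√3)*(-14/11) = 79 + (1344/11 + 112*I*√3/11) = 2213/11 + 112*I*√3/11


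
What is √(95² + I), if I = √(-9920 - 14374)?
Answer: √(9025 + I*√24294) ≈ 95.004 + 0.8203*I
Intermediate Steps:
I = I*√24294 (I = √(-24294) = I*√24294 ≈ 155.87*I)
√(95² + I) = √(95² + I*√24294) = √(9025 + I*√24294)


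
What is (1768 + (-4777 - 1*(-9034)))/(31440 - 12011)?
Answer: 6025/19429 ≈ 0.31010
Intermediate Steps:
(1768 + (-4777 - 1*(-9034)))/(31440 - 12011) = (1768 + (-4777 + 9034))/19429 = (1768 + 4257)*(1/19429) = 6025*(1/19429) = 6025/19429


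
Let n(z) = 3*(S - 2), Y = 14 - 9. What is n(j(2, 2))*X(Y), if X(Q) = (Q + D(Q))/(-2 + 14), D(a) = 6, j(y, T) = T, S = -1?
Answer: -33/4 ≈ -8.2500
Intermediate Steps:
Y = 5
n(z) = -9 (n(z) = 3*(-1 - 2) = 3*(-3) = -9)
X(Q) = 1/2 + Q/12 (X(Q) = (Q + 6)/(-2 + 14) = (6 + Q)/12 = (6 + Q)*(1/12) = 1/2 + Q/12)
n(j(2, 2))*X(Y) = -9*(1/2 + (1/12)*5) = -9*(1/2 + 5/12) = -9*11/12 = -33/4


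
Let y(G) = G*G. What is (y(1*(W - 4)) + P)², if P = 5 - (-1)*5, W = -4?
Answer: 5476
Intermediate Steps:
y(G) = G²
P = 10 (P = 5 - 1*(-5) = 5 + 5 = 10)
(y(1*(W - 4)) + P)² = ((1*(-4 - 4))² + 10)² = ((1*(-8))² + 10)² = ((-8)² + 10)² = (64 + 10)² = 74² = 5476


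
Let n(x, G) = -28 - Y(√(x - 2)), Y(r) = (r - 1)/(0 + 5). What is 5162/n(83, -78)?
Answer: -12905/74 ≈ -174.39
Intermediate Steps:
Y(r) = -⅕ + r/5 (Y(r) = (-1 + r)/5 = (-1 + r)*(⅕) = -⅕ + r/5)
n(x, G) = -139/5 - √(-2 + x)/5 (n(x, G) = -28 - (-⅕ + √(x - 2)/5) = -28 - (-⅕ + √(-2 + x)/5) = -28 + (⅕ - √(-2 + x)/5) = -139/5 - √(-2 + x)/5)
5162/n(83, -78) = 5162/(-139/5 - √(-2 + 83)/5) = 5162/(-139/5 - √81/5) = 5162/(-139/5 - ⅕*9) = 5162/(-139/5 - 9/5) = 5162/(-148/5) = 5162*(-5/148) = -12905/74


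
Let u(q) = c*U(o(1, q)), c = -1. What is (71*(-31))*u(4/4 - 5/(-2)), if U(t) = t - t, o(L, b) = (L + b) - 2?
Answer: 0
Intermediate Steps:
o(L, b) = -2 + L + b
U(t) = 0
u(q) = 0 (u(q) = -1*0 = 0)
(71*(-31))*u(4/4 - 5/(-2)) = (71*(-31))*0 = -2201*0 = 0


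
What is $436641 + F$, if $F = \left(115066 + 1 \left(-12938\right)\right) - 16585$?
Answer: $522184$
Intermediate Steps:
$F = 85543$ ($F = \left(115066 - 12938\right) - 16585 = 102128 - 16585 = 85543$)
$436641 + F = 436641 + 85543 = 522184$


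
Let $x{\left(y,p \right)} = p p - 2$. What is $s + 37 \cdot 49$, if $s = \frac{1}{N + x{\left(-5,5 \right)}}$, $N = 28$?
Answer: $\frac{92464}{51} \approx 1813.0$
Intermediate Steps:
$x{\left(y,p \right)} = -2 + p^{2}$ ($x{\left(y,p \right)} = p^{2} - 2 = -2 + p^{2}$)
$s = \frac{1}{51}$ ($s = \frac{1}{28 - \left(2 - 5^{2}\right)} = \frac{1}{28 + \left(-2 + 25\right)} = \frac{1}{28 + 23} = \frac{1}{51} \approx 0.019608$)
$s + 37 \cdot 49 = \frac{1}{51} + 37 \cdot 49 = \frac{1}{51} + 1813 = \frac{92464}{51}$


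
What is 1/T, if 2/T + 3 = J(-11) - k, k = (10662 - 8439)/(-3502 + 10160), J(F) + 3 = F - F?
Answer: -42171/13316 ≈ -3.1669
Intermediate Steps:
J(F) = -3 (J(F) = -3 + (F - F) = -3 + 0 = -3)
k = 2223/6658 ≈ 0.33388
T = -13316/42171 (T = 2/(-3 + (-3 - 1*2223/6658)) = 2/(-3 + (-3 - 2223/6658)) = 2/(-3 - 22197/6658) = 2/(-42171/6658) = 2*(-6658/42171) = -13316/42171 ≈ -0.31576)
1/T = 1/(-13316/42171) = -42171/13316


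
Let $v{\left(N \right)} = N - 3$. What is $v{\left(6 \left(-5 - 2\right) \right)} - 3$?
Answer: $-48$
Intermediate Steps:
$v{\left(N \right)} = -3 + N$ ($v{\left(N \right)} = N - 3 = -3 + N$)
$v{\left(6 \left(-5 - 2\right) \right)} - 3 = \left(-3 + 6 \left(-5 - 2\right)\right) - 3 = \left(-3 + 6 \left(-7\right)\right) - 3 = \left(-3 - 42\right) - 3 = -45 - 3 = -48$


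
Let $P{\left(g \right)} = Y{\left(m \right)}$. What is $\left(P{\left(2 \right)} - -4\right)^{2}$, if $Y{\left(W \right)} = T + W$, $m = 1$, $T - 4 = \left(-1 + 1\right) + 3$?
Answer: $144$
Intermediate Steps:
$T = 7$ ($T = 4 + \left(\left(-1 + 1\right) + 3\right) = 4 + \left(0 + 3\right) = 4 + 3 = 7$)
$Y{\left(W \right)} = 7 + W$
$P{\left(g \right)} = 8$ ($P{\left(g \right)} = 7 + 1 = 8$)
$\left(P{\left(2 \right)} - -4\right)^{2} = \left(8 - -4\right)^{2} = \left(8 + \left(-3 + 7\right)\right)^{2} = \left(8 + 4\right)^{2} = 12^{2} = 144$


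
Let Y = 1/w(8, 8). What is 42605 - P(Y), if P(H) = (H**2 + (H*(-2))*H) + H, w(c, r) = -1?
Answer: 42607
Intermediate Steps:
Y = -1 (Y = 1/(-1) = -1)
P(H) = H - H**2 (P(H) = (H**2 + (-2*H)*H) + H = (H**2 - 2*H**2) + H = -H**2 + H = H - H**2)
42605 - P(Y) = 42605 - (-1)*(1 - 1*(-1)) = 42605 - (-1)*(1 + 1) = 42605 - (-1)*2 = 42605 - 1*(-2) = 42605 + 2 = 42607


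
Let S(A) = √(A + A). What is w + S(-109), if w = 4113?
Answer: 4113 + I*√218 ≈ 4113.0 + 14.765*I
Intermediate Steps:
S(A) = √2*√A (S(A) = √(2*A) = √2*√A)
w + S(-109) = 4113 + √2*√(-109) = 4113 + √2*(I*√109) = 4113 + I*√218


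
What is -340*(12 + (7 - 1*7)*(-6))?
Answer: -4080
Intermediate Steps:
-340*(12 + (7 - 1*7)*(-6)) = -340*(12 + (7 - 7)*(-6)) = -340*(12 + 0*(-6)) = -340*(12 + 0) = -340*12 = -4080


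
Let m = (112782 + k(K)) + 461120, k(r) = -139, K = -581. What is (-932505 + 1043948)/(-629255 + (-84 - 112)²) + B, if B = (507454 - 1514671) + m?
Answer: -256101639349/590839 ≈ -4.3345e+5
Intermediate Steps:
m = 573763 (m = (112782 - 139) + 461120 = 112643 + 461120 = 573763)
B = -433454 (B = (507454 - 1514671) + 573763 = -1007217 + 573763 = -433454)
(-932505 + 1043948)/(-629255 + (-84 - 112)²) + B = (-932505 + 1043948)/(-629255 + (-84 - 112)²) - 433454 = 111443/(-629255 + (-196)²) - 433454 = 111443/(-629255 + 38416) - 433454 = 111443/(-590839) - 433454 = 111443*(-1/590839) - 433454 = -111443/590839 - 433454 = -256101639349/590839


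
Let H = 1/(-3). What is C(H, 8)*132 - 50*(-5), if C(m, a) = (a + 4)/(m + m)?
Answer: -2126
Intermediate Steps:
H = -⅓ ≈ -0.33333
C(m, a) = (4 + a)/(2*m) (C(m, a) = (4 + a)/((2*m)) = (4 + a)*(1/(2*m)) = (4 + a)/(2*m))
C(H, 8)*132 - 50*(-5) = ((4 + 8)/(2*(-⅓)))*132 - 50*(-5) = ((½)*(-3)*12)*132 + 250 = -18*132 + 250 = -2376 + 250 = -2126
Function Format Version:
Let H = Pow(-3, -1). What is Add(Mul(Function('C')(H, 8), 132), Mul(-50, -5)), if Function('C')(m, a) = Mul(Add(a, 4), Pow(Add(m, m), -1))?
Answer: -2126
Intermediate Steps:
H = Rational(-1, 3) ≈ -0.33333
Function('C')(m, a) = Mul(Rational(1, 2), Pow(m, -1), Add(4, a)) (Function('C')(m, a) = Mul(Add(4, a), Pow(Mul(2, m), -1)) = Mul(Add(4, a), Mul(Rational(1, 2), Pow(m, -1))) = Mul(Rational(1, 2), Pow(m, -1), Add(4, a)))
Add(Mul(Function('C')(H, 8), 132), Mul(-50, -5)) = Add(Mul(Mul(Rational(1, 2), Pow(Rational(-1, 3), -1), Add(4, 8)), 132), Mul(-50, -5)) = Add(Mul(Mul(Rational(1, 2), -3, 12), 132), 250) = Add(Mul(-18, 132), 250) = Add(-2376, 250) = -2126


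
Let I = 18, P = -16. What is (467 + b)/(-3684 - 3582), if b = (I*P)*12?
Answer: 427/1038 ≈ 0.41137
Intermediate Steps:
b = -3456 (b = (18*(-16))*12 = -288*12 = -3456)
(467 + b)/(-3684 - 3582) = (467 - 3456)/(-3684 - 3582) = -2989/(-7266) = -2989*(-1/7266) = 427/1038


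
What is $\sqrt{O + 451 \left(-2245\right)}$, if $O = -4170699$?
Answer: $i \sqrt{5183194} \approx 2276.7 i$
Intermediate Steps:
$\sqrt{O + 451 \left(-2245\right)} = \sqrt{-4170699 + 451 \left(-2245\right)} = \sqrt{-4170699 - 1012495} = \sqrt{-5183194} = i \sqrt{5183194}$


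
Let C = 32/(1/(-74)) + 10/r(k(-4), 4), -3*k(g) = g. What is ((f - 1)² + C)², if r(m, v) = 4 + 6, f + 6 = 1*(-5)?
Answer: 4941729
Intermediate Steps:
f = -11 (f = -6 + 1*(-5) = -6 - 5 = -11)
k(g) = -g/3
r(m, v) = 10
C = -2367 (C = 32/(1/(-74)) + 10/10 = 32/(-1/74) + 10*(⅒) = 32*(-74) + 1 = -2368 + 1 = -2367)
((f - 1)² + C)² = ((-11 - 1)² - 2367)² = ((-12)² - 2367)² = (144 - 2367)² = (-2223)² = 4941729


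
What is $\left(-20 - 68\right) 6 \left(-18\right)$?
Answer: $9504$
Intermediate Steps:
$\left(-20 - 68\right) 6 \left(-18\right) = \left(-88\right) \left(-108\right) = 9504$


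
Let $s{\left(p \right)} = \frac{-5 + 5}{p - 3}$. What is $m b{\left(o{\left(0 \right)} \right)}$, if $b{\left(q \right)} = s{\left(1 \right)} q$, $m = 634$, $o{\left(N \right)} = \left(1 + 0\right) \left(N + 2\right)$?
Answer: $0$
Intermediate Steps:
$s{\left(p \right)} = 0$ ($s{\left(p \right)} = \frac{0}{-3 + p} = 0$)
$o{\left(N \right)} = 2 + N$ ($o{\left(N \right)} = 1 \left(2 + N\right) = 2 + N$)
$b{\left(q \right)} = 0$ ($b{\left(q \right)} = 0 q = 0$)
$m b{\left(o{\left(0 \right)} \right)} = 634 \cdot 0 = 0$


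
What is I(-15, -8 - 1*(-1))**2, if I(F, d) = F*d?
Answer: 11025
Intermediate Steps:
I(-15, -8 - 1*(-1))**2 = (-15*(-8 - 1*(-1)))**2 = (-15*(-8 + 1))**2 = (-15*(-7))**2 = 105**2 = 11025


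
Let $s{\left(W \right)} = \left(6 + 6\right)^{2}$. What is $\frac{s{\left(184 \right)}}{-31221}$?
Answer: $- \frac{16}{3469} \approx -0.0046123$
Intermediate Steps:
$s{\left(W \right)} = 144$ ($s{\left(W \right)} = 12^{2} = 144$)
$\frac{s{\left(184 \right)}}{-31221} = \frac{144}{-31221} = 144 \left(- \frac{1}{31221}\right) = - \frac{16}{3469}$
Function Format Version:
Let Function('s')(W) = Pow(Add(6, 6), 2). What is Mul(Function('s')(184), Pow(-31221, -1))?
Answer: Rational(-16, 3469) ≈ -0.0046123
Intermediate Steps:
Function('s')(W) = 144 (Function('s')(W) = Pow(12, 2) = 144)
Mul(Function('s')(184), Pow(-31221, -1)) = Mul(144, Pow(-31221, -1)) = Mul(144, Rational(-1, 31221)) = Rational(-16, 3469)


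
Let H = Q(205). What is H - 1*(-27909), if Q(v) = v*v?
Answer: 69934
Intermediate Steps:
Q(v) = v**2
H = 42025 (H = 205**2 = 42025)
H - 1*(-27909) = 42025 - 1*(-27909) = 42025 + 27909 = 69934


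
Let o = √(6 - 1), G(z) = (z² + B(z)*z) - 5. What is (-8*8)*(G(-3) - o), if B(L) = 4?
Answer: 512 + 64*√5 ≈ 655.11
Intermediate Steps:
G(z) = -5 + z² + 4*z (G(z) = (z² + 4*z) - 5 = -5 + z² + 4*z)
o = √5 ≈ 2.2361
(-8*8)*(G(-3) - o) = (-8*8)*((-5 + (-3)² + 4*(-3)) - √5) = -64*((-5 + 9 - 12) - √5) = -64*(-8 - √5) = 512 + 64*√5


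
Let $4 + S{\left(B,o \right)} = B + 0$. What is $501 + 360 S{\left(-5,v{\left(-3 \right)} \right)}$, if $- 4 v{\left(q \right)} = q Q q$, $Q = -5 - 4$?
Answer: $-2739$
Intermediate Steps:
$Q = -9$ ($Q = -5 - 4 = -9$)
$v{\left(q \right)} = \frac{9 q^{2}}{4}$ ($v{\left(q \right)} = - \frac{q \left(-9\right) q}{4} = - \frac{- 9 q q}{4} = - \frac{\left(-9\right) q^{2}}{4} = \frac{9 q^{2}}{4}$)
$S{\left(B,o \right)} = -4 + B$ ($S{\left(B,o \right)} = -4 + \left(B + 0\right) = -4 + B$)
$501 + 360 S{\left(-5,v{\left(-3 \right)} \right)} = 501 + 360 \left(-4 - 5\right) = 501 + 360 \left(-9\right) = 501 - 3240 = -2739$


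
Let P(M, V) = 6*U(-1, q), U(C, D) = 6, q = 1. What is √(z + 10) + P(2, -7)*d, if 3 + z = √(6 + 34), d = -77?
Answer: -2772 + √(7 + 2*√10) ≈ -2768.4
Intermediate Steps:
z = -3 + 2*√10 (z = -3 + √(6 + 34) = -3 + √40 = -3 + 2*√10 ≈ 3.3246)
P(M, V) = 36 (P(M, V) = 6*6 = 36)
√(z + 10) + P(2, -7)*d = √((-3 + 2*√10) + 10) + 36*(-77) = √(7 + 2*√10) - 2772 = -2772 + √(7 + 2*√10)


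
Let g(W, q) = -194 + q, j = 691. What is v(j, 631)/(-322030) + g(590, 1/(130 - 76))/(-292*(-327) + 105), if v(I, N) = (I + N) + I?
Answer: -3440994932/415564096545 ≈ -0.0082803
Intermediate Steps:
v(I, N) = N + 2*I
v(j, 631)/(-322030) + g(590, 1/(130 - 76))/(-292*(-327) + 105) = (631 + 2*691)/(-322030) + (-194 + 1/(130 - 76))/(-292*(-327) + 105) = (631 + 1382)*(-1/322030) + (-194 + 1/54)/(95484 + 105) = 2013*(-1/322030) + (-194 + 1/54)/95589 = -2013/322030 - 10475/54*1/95589 = -2013/322030 - 10475/5161806 = -3440994932/415564096545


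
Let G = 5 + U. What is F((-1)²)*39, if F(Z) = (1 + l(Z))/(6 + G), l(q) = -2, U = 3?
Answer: -39/14 ≈ -2.7857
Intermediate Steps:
G = 8 (G = 5 + 3 = 8)
F(Z) = -1/14 (F(Z) = (1 - 2)/(6 + 8) = -1/14)
F((-1)²)*39 = -1/14*39 = -39/14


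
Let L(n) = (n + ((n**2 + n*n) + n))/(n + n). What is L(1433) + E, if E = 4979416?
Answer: 4980850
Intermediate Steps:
L(n) = (2*n + 2*n**2)/(2*n) (L(n) = (n + ((n**2 + n**2) + n))/((2*n)) = (n + (2*n**2 + n))*(1/(2*n)) = (n + (n + 2*n**2))*(1/(2*n)) = (2*n + 2*n**2)*(1/(2*n)) = (2*n + 2*n**2)/(2*n))
L(1433) + E = (1 + 1433) + 4979416 = 1434 + 4979416 = 4980850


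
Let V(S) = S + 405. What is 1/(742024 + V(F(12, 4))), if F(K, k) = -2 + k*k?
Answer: 1/742443 ≈ 1.3469e-6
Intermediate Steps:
F(K, k) = -2 + k**2
V(S) = 405 + S
1/(742024 + V(F(12, 4))) = 1/(742024 + (405 + (-2 + 4**2))) = 1/(742024 + (405 + (-2 + 16))) = 1/(742024 + (405 + 14)) = 1/(742024 + 419) = 1/742443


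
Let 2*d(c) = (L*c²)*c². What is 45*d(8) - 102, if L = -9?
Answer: -829542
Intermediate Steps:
d(c) = -9*c⁴/2 (d(c) = ((-9*c²)*c²)/2 = (-9*c⁴)/2 = -9*c⁴/2)
45*d(8) - 102 = 45*(-9/2*8⁴) - 102 = 45*(-9/2*4096) - 102 = 45*(-18432) - 102 = -829440 - 102 = -829542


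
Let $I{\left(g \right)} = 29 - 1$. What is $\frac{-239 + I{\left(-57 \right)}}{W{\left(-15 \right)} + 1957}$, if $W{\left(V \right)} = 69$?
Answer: $- \frac{211}{2026} \approx -0.10415$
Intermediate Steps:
$I{\left(g \right)} = 28$
$\frac{-239 + I{\left(-57 \right)}}{W{\left(-15 \right)} + 1957} = \frac{-239 + 28}{69 + 1957} = - \frac{211}{2026}$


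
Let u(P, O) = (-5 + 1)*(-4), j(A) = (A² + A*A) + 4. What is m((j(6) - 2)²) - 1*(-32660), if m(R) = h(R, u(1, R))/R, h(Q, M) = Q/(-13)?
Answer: 424579/13 ≈ 32660.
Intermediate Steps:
j(A) = 4 + 2*A² (j(A) = (A² + A²) + 4 = 2*A² + 4 = 4 + 2*A²)
u(P, O) = 16 (u(P, O) = -4*(-4) = 16)
h(Q, M) = -Q/13 (h(Q, M) = Q*(-1/13) = -Q/13)
m(R) = -1/13 (m(R) = (-R/13)/R = -1/13)
m((j(6) - 2)²) - 1*(-32660) = -1/13 - 1*(-32660) = -1/13 + 32660 = 424579/13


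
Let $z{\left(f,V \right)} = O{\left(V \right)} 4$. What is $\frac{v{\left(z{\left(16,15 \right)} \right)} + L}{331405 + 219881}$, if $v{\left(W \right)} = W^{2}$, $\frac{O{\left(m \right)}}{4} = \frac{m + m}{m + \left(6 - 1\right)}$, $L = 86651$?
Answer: $\frac{87227}{551286} \approx 0.15822$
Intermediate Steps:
$O{\left(m \right)} = \frac{8 m}{5 + m}$ ($O{\left(m \right)} = 4 \frac{m + m}{m + \left(6 - 1\right)} = 4 \frac{2 m}{m + \left(6 - 1\right)} = 4 \frac{2 m}{m + 5} = 4 \frac{2 m}{5 + m} = \frac{8 m}{5 + m}$)
$z{\left(f,V \right)} = \frac{32 V}{5 + V}$ ($z{\left(f,V \right)} = \frac{8 V}{5 + V} 4 = \frac{32 V}{5 + V}$)
$\frac{v{\left(z{\left(16,15 \right)} \right)} + L}{331405 + 219881} = \frac{\left(32 \cdot 15 \frac{1}{5 + 15}\right)^{2} + 86651}{331405 + 219881} = \frac{\left(32 \cdot 15 \cdot \frac{1}{20}\right)^{2} + 86651}{551286} = \left(\left(32 \cdot 15 \cdot \frac{1}{20}\right)^{2} + 86651\right) \frac{1}{551286} = \left(24^{2} + 86651\right) \frac{1}{551286} = \left(576 + 86651\right) \frac{1}{551286} = 87227 \cdot \frac{1}{551286} = \frac{87227}{551286}$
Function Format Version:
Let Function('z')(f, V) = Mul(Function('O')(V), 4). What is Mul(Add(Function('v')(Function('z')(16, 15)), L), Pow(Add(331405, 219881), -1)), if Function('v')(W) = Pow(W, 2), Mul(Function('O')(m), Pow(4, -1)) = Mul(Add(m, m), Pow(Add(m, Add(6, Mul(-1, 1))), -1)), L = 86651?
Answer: Rational(87227, 551286) ≈ 0.15822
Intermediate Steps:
Function('O')(m) = Mul(8, m, Pow(Add(5, m), -1)) (Function('O')(m) = Mul(4, Mul(Add(m, m), Pow(Add(m, Add(6, Mul(-1, 1))), -1))) = Mul(4, Mul(Mul(2, m), Pow(Add(m, Add(6, -1)), -1))) = Mul(4, Mul(Mul(2, m), Pow(Add(m, 5), -1))) = Mul(4, Mul(Mul(2, m), Pow(Add(5, m), -1))) = Mul(4, Mul(2, m, Pow(Add(5, m), -1))) = Mul(8, m, Pow(Add(5, m), -1)))
Function('z')(f, V) = Mul(32, V, Pow(Add(5, V), -1)) (Function('z')(f, V) = Mul(Mul(8, V, Pow(Add(5, V), -1)), 4) = Mul(32, V, Pow(Add(5, V), -1)))
Mul(Add(Function('v')(Function('z')(16, 15)), L), Pow(Add(331405, 219881), -1)) = Mul(Add(Pow(Mul(32, 15, Pow(Add(5, 15), -1)), 2), 86651), Pow(Add(331405, 219881), -1)) = Mul(Add(Pow(Mul(32, 15, Pow(20, -1)), 2), 86651), Pow(551286, -1)) = Mul(Add(Pow(Mul(32, 15, Rational(1, 20)), 2), 86651), Rational(1, 551286)) = Mul(Add(Pow(24, 2), 86651), Rational(1, 551286)) = Mul(Add(576, 86651), Rational(1, 551286)) = Mul(87227, Rational(1, 551286)) = Rational(87227, 551286)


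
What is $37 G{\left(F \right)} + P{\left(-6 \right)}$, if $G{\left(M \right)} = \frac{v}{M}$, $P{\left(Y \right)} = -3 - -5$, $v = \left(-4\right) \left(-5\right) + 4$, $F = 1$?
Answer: $890$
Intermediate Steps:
$v = 24$ ($v = 20 + 4 = 24$)
$P{\left(Y \right)} = 2$ ($P{\left(Y \right)} = -3 + 5 = 2$)
$G{\left(M \right)} = \frac{24}{M}$
$37 G{\left(F \right)} + P{\left(-6 \right)} = 37 \cdot \frac{24}{1} + 2 = 37 \cdot 24 \cdot 1 + 2 = 37 \cdot 24 + 2 = 888 + 2 = 890$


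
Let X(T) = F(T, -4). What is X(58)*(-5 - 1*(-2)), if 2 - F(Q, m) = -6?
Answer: -24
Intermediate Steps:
F(Q, m) = 8 (F(Q, m) = 2 - 1*(-6) = 2 + 6 = 8)
X(T) = 8
X(58)*(-5 - 1*(-2)) = 8*(-5 - 1*(-2)) = 8*(-5 + 2) = 8*(-3) = -24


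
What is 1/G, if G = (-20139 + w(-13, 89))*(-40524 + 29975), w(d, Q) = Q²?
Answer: 1/128887682 ≈ 7.7587e-9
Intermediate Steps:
G = 128887682 (G = (-20139 + 89²)*(-40524 + 29975) = (-20139 + 7921)*(-10549) = -12218*(-10549) = 128887682)
1/G = 1/128887682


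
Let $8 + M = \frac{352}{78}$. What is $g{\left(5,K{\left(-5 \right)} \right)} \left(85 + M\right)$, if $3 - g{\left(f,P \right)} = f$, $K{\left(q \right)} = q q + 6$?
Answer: $- \frac{6358}{39} \approx -163.03$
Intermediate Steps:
$K{\left(q \right)} = 6 + q^{2}$ ($K{\left(q \right)} = q^{2} + 6 = 6 + q^{2}$)
$g{\left(f,P \right)} = 3 - f$
$M = - \frac{136}{39}$ ($M = -8 + \frac{352}{78} = -8 + 352 \cdot \frac{1}{78} = -8 + \frac{176}{39} = - \frac{136}{39} \approx -3.4872$)
$g{\left(5,K{\left(-5 \right)} \right)} \left(85 + M\right) = \left(3 - 5\right) \left(85 - \frac{136}{39}\right) = \left(3 - 5\right) \frac{3179}{39} = \left(-2\right) \frac{3179}{39} = - \frac{6358}{39}$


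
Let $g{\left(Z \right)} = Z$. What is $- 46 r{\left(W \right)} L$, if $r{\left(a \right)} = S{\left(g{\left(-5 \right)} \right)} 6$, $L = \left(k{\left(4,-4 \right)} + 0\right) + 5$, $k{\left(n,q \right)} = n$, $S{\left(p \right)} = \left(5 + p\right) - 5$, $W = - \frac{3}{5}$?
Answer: $12420$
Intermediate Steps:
$W = - \frac{3}{5}$ ($W = \left(-3\right) \frac{1}{5} = - \frac{3}{5} \approx -0.6$)
$S{\left(p \right)} = p$
$L = 9$ ($L = \left(4 + 0\right) + 5 = 4 + 5 = 9$)
$r{\left(a \right)} = -30$ ($r{\left(a \right)} = \left(-5\right) 6 = -30$)
$- 46 r{\left(W \right)} L = \left(-46\right) \left(-30\right) 9 = 1380 \cdot 9 = 12420$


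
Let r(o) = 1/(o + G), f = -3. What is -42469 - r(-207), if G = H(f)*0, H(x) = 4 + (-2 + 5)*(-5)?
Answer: -8791082/207 ≈ -42469.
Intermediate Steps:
H(x) = -11 (H(x) = 4 + 3*(-5) = 4 - 15 = -11)
G = 0 (G = -11*0 = 0)
r(o) = 1/o (r(o) = 1/(o + 0) = 1/o)
-42469 - r(-207) = -42469 - 1/(-207) = -42469 - 1*(-1/207) = -42469 + 1/207 = -8791082/207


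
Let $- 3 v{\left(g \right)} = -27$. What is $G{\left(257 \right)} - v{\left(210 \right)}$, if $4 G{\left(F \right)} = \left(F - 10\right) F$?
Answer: $\frac{63443}{4} \approx 15861.0$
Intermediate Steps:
$G{\left(F \right)} = \frac{F \left(-10 + F\right)}{4}$ ($G{\left(F \right)} = \frac{\left(F - 10\right) F}{4} = \frac{\left(-10 + F\right) F}{4} = \frac{F \left(-10 + F\right)}{4}$)
$v{\left(g \right)} = 9$ ($v{\left(g \right)} = \left(- \frac{1}{3}\right) \left(-27\right) = 9$)
$G{\left(257 \right)} - v{\left(210 \right)} = \frac{1}{4} \cdot 257 \left(-10 + 257\right) - 9 = \frac{1}{4} \cdot 257 \cdot 247 - 9 = \frac{63479}{4} - 9 = \frac{63443}{4}$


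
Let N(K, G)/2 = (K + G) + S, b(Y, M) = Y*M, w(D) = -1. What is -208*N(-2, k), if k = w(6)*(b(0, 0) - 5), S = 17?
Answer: -8320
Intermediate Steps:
b(Y, M) = M*Y
k = 5 (k = -(0*0 - 5) = -(0 - 5) = -1*(-5) = 5)
N(K, G) = 34 + 2*G + 2*K (N(K, G) = 2*((K + G) + 17) = 2*((G + K) + 17) = 2*(17 + G + K) = 34 + 2*G + 2*K)
-208*N(-2, k) = -208*(34 + 2*5 + 2*(-2)) = -208*(34 + 10 - 4) = -208*40 = -8320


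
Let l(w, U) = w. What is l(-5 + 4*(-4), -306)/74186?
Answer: -3/10598 ≈ -0.00028307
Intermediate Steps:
l(-5 + 4*(-4), -306)/74186 = (-5 + 4*(-4))/74186 = (-5 - 16)*(1/74186) = -21*1/74186 = -3/10598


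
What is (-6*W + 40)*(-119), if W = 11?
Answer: 3094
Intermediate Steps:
(-6*W + 40)*(-119) = (-6*11 + 40)*(-119) = (-66 + 40)*(-119) = -26*(-119) = 3094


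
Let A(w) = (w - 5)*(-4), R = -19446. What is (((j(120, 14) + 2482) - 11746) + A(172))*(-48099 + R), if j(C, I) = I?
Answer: 669911310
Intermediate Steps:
A(w) = 20 - 4*w (A(w) = (-5 + w)*(-4) = 20 - 4*w)
(((j(120, 14) + 2482) - 11746) + A(172))*(-48099 + R) = (((14 + 2482) - 11746) + (20 - 4*172))*(-48099 - 19446) = ((2496 - 11746) + (20 - 688))*(-67545) = (-9250 - 668)*(-67545) = -9918*(-67545) = 669911310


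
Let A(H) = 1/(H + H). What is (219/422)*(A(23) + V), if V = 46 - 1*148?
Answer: -1027329/19412 ≈ -52.922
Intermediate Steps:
A(H) = 1/(2*H)
V = -102 (V = 46 - 148 = -102)
(219/422)*(A(23) + V) = (219/422)*((½)/23 - 102) = (219*(1/422))*((½)*(1/23) - 102) = 219*(1/46 - 102)/422 = (219/422)*(-4691/46) = -1027329/19412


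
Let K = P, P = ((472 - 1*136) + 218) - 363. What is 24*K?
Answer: 4584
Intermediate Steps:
P = 191 (P = ((472 - 136) + 218) - 363 = (336 + 218) - 363 = 554 - 363 = 191)
K = 191
24*K = 24*191 = 4584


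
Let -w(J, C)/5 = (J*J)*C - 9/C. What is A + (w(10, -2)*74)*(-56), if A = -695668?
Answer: -4746428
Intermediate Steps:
w(J, C) = 45/C - 5*C*J² (w(J, C) = -5*((J*J)*C - 9/C) = -5*(J²*C - 9/C) = -5*(C*J² - 9/C) = -5*(-9/C + C*J²) = 45/C - 5*C*J²)
A + (w(10, -2)*74)*(-56) = -695668 + ((45/(-2) - 5*(-2)*10²)*74)*(-56) = -695668 + ((45*(-½) - 5*(-2)*100)*74)*(-56) = -695668 + ((-45/2 + 1000)*74)*(-56) = -695668 + ((1955/2)*74)*(-56) = -695668 + 72335*(-56) = -695668 - 4050760 = -4746428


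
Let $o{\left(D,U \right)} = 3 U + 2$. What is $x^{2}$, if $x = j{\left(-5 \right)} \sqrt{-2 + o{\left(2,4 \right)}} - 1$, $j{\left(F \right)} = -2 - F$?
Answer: $109 - 12 \sqrt{3} \approx 88.215$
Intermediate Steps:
$o{\left(D,U \right)} = 2 + 3 U$
$x = -1 + 6 \sqrt{3}$ ($x = \left(-2 - -5\right) \sqrt{-2 + \left(2 + 3 \cdot 4\right)} - 1 = \left(-2 + 5\right) \sqrt{-2 + \left(2 + 12\right)} - 1 = 3 \sqrt{-2 + 14} - 1 = 3 \sqrt{12} - 1 = 3 \cdot 2 \sqrt{3} - 1 = 6 \sqrt{3} - 1 = -1 + 6 \sqrt{3} \approx 9.3923$)
$x^{2} = \left(-1 + 6 \sqrt{3}\right)^{2}$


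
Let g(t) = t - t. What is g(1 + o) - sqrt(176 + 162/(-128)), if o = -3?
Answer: -sqrt(11183)/8 ≈ -13.219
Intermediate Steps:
g(t) = 0
g(1 + o) - sqrt(176 + 162/(-128)) = 0 - sqrt(176 + 162/(-128)) = 0 - sqrt(176 + 162*(-1/128)) = 0 - sqrt(176 - 81/64) = 0 - sqrt(11183/64) = 0 - sqrt(11183)/8 = -sqrt(11183)/8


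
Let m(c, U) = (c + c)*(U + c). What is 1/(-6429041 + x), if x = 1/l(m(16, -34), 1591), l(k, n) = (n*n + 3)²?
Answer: -6407398688656/41193428872715658895 ≈ -1.5554e-7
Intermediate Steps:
m(c, U) = 2*c*(U + c) (m(c, U) = (2*c)*(U + c) = 2*c*(U + c))
l(k, n) = (3 + n²)² (l(k, n) = (n² + 3)² = (3 + n²)²)
x = 1/6407398688656 (x = 1/((3 + 1591²)²) = 1/((3 + 2531281)²) = 1/(2531284²) = 1/6407398688656 ≈ 1.5607e-13)
1/(-6429041 + x) = 1/(-6429041 + 1/6407398688656) = 1/(-41193428872715658895/6407398688656) = -6407398688656/41193428872715658895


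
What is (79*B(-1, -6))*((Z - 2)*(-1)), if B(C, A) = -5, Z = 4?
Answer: 790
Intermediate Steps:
(79*B(-1, -6))*((Z - 2)*(-1)) = (79*(-5))*((4 - 2)*(-1)) = -790*(-1) = -395*(-2) = 790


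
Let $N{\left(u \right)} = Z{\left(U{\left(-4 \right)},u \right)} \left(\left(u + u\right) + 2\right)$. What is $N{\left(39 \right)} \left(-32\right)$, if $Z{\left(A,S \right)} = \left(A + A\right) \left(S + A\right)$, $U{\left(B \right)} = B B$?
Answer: $-4505600$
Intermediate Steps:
$U{\left(B \right)} = B^{2}$
$Z{\left(A,S \right)} = 2 A \left(A + S\right)$
$N{\left(u \right)} = \left(2 + 2 u\right) \left(512 + 32 u\right)$ ($N{\left(u \right)} = 2 \left(-4\right)^{2} \left(\left(-4\right)^{2} + u\right) \left(\left(u + u\right) + 2\right) = 2 \cdot 16 \left(16 + u\right) \left(2 u + 2\right) = \left(512 + 32 u\right) \left(2 + 2 u\right) = \left(2 + 2 u\right) \left(512 + 32 u\right)$)
$N{\left(39 \right)} \left(-32\right) = 64 \left(1 + 39\right) \left(16 + 39\right) \left(-32\right) = 64 \cdot 40 \cdot 55 \left(-32\right) = 140800 \left(-32\right) = -4505600$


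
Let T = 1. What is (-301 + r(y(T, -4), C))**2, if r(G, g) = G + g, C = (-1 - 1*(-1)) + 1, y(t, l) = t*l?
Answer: 92416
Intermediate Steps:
y(t, l) = l*t
C = 1 (C = (-1 + 1) + 1 = 0 + 1 = 1)
(-301 + r(y(T, -4), C))**2 = (-301 + (-4*1 + 1))**2 = (-301 + (-4 + 1))**2 = (-301 - 3)**2 = (-304)**2 = 92416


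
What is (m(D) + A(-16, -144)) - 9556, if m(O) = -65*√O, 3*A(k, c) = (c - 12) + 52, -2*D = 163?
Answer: -28772/3 - 65*I*√326/2 ≈ -9590.7 - 586.8*I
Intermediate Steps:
D = -163/2 (D = -½*163 = -163/2 ≈ -81.500)
A(k, c) = 40/3 + c/3 (A(k, c) = ((c - 12) + 52)/3 = ((-12 + c) + 52)/3 = (40 + c)/3 = 40/3 + c/3)
(m(D) + A(-16, -144)) - 9556 = (-65*I*√326/2 + (40/3 + (⅓)*(-144))) - 9556 = (-65*I*√326/2 + (40/3 - 48)) - 9556 = (-65*I*√326/2 - 104/3) - 9556 = (-104/3 - 65*I*√326/2) - 9556 = -28772/3 - 65*I*√326/2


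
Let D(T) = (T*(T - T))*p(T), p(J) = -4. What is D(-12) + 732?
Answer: 732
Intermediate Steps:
D(T) = 0 (D(T) = (T*(T - T))*(-4) = (T*0)*(-4) = 0*(-4) = 0)
D(-12) + 732 = 0 + 732 = 732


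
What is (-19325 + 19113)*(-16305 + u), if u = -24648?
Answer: 8682036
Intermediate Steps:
(-19325 + 19113)*(-16305 + u) = (-19325 + 19113)*(-16305 - 24648) = -212*(-40953) = 8682036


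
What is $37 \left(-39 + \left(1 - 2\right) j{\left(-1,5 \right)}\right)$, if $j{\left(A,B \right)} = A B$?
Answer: $-1258$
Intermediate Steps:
$37 \left(-39 + \left(1 - 2\right) j{\left(-1,5 \right)}\right) = 37 \left(-39 + \left(1 - 2\right) \left(\left(-1\right) 5\right)\right) = 37 \left(-39 - -5\right) = 37 \left(-39 + 5\right) = 37 \left(-34\right) = -1258$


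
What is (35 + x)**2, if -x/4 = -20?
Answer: 13225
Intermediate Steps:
x = 80 (x = -4*(-20) = 80)
(35 + x)**2 = (35 + 80)**2 = 115**2 = 13225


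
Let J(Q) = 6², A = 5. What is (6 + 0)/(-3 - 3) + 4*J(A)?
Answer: 143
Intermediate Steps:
J(Q) = 36
(6 + 0)/(-3 - 3) + 4*J(A) = (6 + 0)/(-3 - 3) + 4*36 = 6/(-6) + 144 = 6*(-⅙) + 144 = -1 + 144 = 143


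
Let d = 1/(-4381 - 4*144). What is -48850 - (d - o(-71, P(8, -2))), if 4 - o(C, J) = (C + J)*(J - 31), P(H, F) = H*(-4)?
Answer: -274295594/4957 ≈ -55335.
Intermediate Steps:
d = -1/4957 (d = 1/(-4381 - 576) = 1/(-4957) = -1/4957 ≈ -0.00020173)
P(H, F) = -4*H
o(C, J) = 4 - (-31 + J)*(C + J) (o(C, J) = 4 - (C + J)*(J - 31) = 4 - (C + J)*(-31 + J) = 4 - (-31 + J)*(C + J))
-48850 - (d - o(-71, P(8, -2))) = -48850 - (-1/4957 - (4 - (-4*8)² + 31*(-71) + 31*(-4*8) - 1*(-71)*(-4*8))) = -48850 - (-1/4957 - (4 - 1*(-32)² - 2201 + 31*(-32) - 1*(-71)*(-32))) = -48850 - (-1/4957 - (4 - 1*1024 - 2201 - 992 - 2272)) = -48850 - (-1/4957 - (4 - 1024 - 2201 - 992 - 2272)) = -48850 - (-1/4957 - 1*(-6485)) = -48850 - (-1/4957 + 6485) = -48850 - 1*32146144/4957 = -48850 - 32146144/4957 = -274295594/4957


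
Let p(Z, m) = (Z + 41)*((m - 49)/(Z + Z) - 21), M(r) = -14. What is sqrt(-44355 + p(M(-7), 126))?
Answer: 13*I*sqrt(1065)/2 ≈ 212.12*I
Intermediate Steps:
p(Z, m) = (-21 + (-49 + m)/(2*Z))*(41 + Z) (p(Z, m) = (41 + Z)*((-49 + m)/((2*Z)) - 21) = (41 + Z)*((-49 + m)*(1/(2*Z)) - 21) = (41 + Z)*((-49 + m)/(2*Z) - 21) = (41 + Z)*(-21 + (-49 + m)/(2*Z)) = (-21 + (-49 + m)/(2*Z))*(41 + Z))
sqrt(-44355 + p(M(-7), 126)) = sqrt(-44355 + (1/2)*(-2009 + 41*126 - 1*(-14)*(1771 - 1*126 + 42*(-14)))/(-14)) = sqrt(-44355 + (1/2)*(-1/14)*(-2009 + 5166 - 1*(-14)*(1771 - 126 - 588))) = sqrt(-44355 + (1/2)*(-1/14)*(-2009 + 5166 - 1*(-14)*1057)) = sqrt(-44355 + (1/2)*(-1/14)*(-2009 + 5166 + 14798)) = sqrt(-44355 + (1/2)*(-1/14)*17955) = sqrt(-44355 - 2565/4) = sqrt(-179985/4) = 13*I*sqrt(1065)/2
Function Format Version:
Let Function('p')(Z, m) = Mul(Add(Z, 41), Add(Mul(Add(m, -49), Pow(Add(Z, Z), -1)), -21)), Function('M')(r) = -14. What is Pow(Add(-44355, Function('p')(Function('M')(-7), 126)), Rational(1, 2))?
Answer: Mul(Rational(13, 2), I, Pow(1065, Rational(1, 2))) ≈ Mul(212.12, I)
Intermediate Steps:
Function('p')(Z, m) = Mul(Add(-21, Mul(Rational(1, 2), Pow(Z, -1), Add(-49, m))), Add(41, Z)) (Function('p')(Z, m) = Mul(Add(41, Z), Add(Mul(Add(-49, m), Pow(Mul(2, Z), -1)), -21)) = Mul(Add(41, Z), Add(Mul(Add(-49, m), Mul(Rational(1, 2), Pow(Z, -1))), -21)) = Mul(Add(41, Z), Add(Mul(Rational(1, 2), Pow(Z, -1), Add(-49, m)), -21)) = Mul(Add(41, Z), Add(-21, Mul(Rational(1, 2), Pow(Z, -1), Add(-49, m)))) = Mul(Add(-21, Mul(Rational(1, 2), Pow(Z, -1), Add(-49, m))), Add(41, Z)))
Pow(Add(-44355, Function('p')(Function('M')(-7), 126)), Rational(1, 2)) = Pow(Add(-44355, Mul(Rational(1, 2), Pow(-14, -1), Add(-2009, Mul(41, 126), Mul(-1, -14, Add(1771, Mul(-1, 126), Mul(42, -14)))))), Rational(1, 2)) = Pow(Add(-44355, Mul(Rational(1, 2), Rational(-1, 14), Add(-2009, 5166, Mul(-1, -14, Add(1771, -126, -588))))), Rational(1, 2)) = Pow(Add(-44355, Mul(Rational(1, 2), Rational(-1, 14), Add(-2009, 5166, Mul(-1, -14, 1057)))), Rational(1, 2)) = Pow(Add(-44355, Mul(Rational(1, 2), Rational(-1, 14), Add(-2009, 5166, 14798))), Rational(1, 2)) = Pow(Add(-44355, Mul(Rational(1, 2), Rational(-1, 14), 17955)), Rational(1, 2)) = Pow(Add(-44355, Rational(-2565, 4)), Rational(1, 2)) = Pow(Rational(-179985, 4), Rational(1, 2)) = Mul(Rational(13, 2), I, Pow(1065, Rational(1, 2)))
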